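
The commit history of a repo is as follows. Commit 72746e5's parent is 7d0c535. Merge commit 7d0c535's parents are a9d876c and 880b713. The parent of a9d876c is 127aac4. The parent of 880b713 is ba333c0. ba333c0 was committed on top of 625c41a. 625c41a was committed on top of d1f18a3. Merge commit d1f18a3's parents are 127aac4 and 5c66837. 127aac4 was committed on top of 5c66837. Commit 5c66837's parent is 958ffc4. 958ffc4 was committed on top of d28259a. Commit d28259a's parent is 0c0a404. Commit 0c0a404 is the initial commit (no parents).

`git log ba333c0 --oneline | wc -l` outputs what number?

Walking parent pointers from ba333c0: reachable set = {0c0a404, 127aac4, 5c66837, 625c41a, 958ffc4, ba333c0, d1f18a3, d28259a}.
That is 8 commits.

8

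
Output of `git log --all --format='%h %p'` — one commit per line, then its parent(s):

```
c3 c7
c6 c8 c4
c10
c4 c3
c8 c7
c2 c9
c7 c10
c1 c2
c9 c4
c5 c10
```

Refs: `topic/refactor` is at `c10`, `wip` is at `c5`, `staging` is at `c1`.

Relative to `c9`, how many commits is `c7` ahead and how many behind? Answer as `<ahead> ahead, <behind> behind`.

Reachable from c7: {c10, c7}.
Reachable from c9: {c10, c3, c4, c7, c9}.
Only in c7's history (ahead): {} — 0.
Only in c9's history (behind): {c3, c4, c9} — 3.

0 ahead, 3 behind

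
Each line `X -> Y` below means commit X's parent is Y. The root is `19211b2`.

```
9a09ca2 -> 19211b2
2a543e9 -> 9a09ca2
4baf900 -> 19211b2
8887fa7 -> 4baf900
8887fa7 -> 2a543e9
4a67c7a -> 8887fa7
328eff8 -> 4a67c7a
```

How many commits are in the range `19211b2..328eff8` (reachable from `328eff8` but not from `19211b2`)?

6

Reachable from 328eff8: {19211b2, 2a543e9, 328eff8, 4a67c7a, 4baf900, 8887fa7, 9a09ca2}.
Reachable from 19211b2: {19211b2}.
In 328eff8's history but not 19211b2's: {2a543e9, 328eff8, 4a67c7a, 4baf900, 8887fa7, 9a09ca2} — 6 commits.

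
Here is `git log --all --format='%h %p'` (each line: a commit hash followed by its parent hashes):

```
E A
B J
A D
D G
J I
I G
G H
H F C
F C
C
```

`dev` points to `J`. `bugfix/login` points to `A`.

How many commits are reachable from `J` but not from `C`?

Reachable from J: {C, F, G, H, I, J}.
Reachable from C: {C}.
In J's history but not C's: {F, G, H, I, J} — 5 commits.

5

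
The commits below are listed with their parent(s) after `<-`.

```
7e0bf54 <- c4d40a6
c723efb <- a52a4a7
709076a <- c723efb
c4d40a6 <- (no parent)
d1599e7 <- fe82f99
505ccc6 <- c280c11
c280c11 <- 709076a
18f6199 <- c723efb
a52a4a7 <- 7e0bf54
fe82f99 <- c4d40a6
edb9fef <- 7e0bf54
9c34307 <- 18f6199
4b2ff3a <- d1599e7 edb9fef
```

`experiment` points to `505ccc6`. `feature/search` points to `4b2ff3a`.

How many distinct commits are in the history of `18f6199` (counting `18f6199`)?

Walking parent pointers from 18f6199: reachable set = {18f6199, 7e0bf54, a52a4a7, c4d40a6, c723efb}.
That is 5 commits.

5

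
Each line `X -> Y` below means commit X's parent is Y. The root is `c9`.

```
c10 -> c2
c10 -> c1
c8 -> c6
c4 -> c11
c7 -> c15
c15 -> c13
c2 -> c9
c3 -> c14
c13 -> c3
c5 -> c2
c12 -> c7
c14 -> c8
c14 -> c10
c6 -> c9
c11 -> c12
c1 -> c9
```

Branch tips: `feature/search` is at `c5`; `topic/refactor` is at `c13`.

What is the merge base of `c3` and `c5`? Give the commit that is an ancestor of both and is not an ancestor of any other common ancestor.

Ancestors of c3: {c1, c10, c14, c2, c3, c6, c8, c9}.
Ancestors of c5: {c2, c5, c9}.
Common ancestors: {c2, c9}.
Among these, c2 is not an ancestor of any other common ancestor — it is the merge base.

c2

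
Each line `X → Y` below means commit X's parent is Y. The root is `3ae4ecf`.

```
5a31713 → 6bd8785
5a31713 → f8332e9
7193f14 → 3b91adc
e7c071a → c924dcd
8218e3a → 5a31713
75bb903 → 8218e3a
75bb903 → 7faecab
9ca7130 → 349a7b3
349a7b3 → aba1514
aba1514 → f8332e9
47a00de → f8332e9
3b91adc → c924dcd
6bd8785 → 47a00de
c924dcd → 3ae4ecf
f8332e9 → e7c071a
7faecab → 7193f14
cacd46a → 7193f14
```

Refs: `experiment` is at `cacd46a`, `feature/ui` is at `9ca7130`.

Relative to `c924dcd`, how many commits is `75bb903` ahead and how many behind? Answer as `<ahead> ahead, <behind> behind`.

10 ahead, 0 behind

Reachable from 75bb903: {3ae4ecf, 3b91adc, 47a00de, 5a31713, 6bd8785, 7193f14, 75bb903, 7faecab, 8218e3a, c924dcd, e7c071a, f8332e9}.
Reachable from c924dcd: {3ae4ecf, c924dcd}.
Only in 75bb903's history (ahead): {3b91adc, 47a00de, 5a31713, 6bd8785, 7193f14, 75bb903, 7faecab, 8218e3a, e7c071a, f8332e9} — 10.
Only in c924dcd's history (behind): {} — 0.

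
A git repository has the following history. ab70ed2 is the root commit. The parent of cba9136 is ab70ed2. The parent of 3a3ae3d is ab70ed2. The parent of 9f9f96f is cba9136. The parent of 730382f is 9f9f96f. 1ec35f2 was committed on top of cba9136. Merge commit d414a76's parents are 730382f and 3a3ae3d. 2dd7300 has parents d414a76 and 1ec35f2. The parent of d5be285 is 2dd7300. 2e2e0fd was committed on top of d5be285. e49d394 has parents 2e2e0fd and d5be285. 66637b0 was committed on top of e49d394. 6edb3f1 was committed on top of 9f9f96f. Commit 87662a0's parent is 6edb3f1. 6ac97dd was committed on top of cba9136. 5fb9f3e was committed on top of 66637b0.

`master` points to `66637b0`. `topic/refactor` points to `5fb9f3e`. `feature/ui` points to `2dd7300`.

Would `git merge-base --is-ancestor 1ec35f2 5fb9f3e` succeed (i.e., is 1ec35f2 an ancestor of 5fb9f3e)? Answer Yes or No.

Yes

Ancestors of 5fb9f3e (commits reachable by following parents): {1ec35f2, 2dd7300, 2e2e0fd, 3a3ae3d, 5fb9f3e, 66637b0, 730382f, 9f9f96f, ab70ed2, cba9136, d414a76, d5be285, e49d394}.
1ec35f2 is in that set, so it is an ancestor of 5fb9f3e.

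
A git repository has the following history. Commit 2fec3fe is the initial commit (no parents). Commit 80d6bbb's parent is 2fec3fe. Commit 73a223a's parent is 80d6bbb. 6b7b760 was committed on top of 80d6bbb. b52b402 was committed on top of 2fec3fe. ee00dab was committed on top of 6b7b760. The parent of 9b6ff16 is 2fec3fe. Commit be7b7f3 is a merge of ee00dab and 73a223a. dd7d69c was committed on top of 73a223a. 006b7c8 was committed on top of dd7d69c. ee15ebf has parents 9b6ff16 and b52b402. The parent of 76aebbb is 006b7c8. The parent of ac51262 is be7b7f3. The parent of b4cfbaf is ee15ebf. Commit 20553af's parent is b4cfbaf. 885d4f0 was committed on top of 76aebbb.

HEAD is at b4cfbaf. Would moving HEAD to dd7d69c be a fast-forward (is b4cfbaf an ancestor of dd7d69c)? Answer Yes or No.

No

A fast-forward from b4cfbaf to dd7d69c is possible iff b4cfbaf is an ancestor of dd7d69c.
Ancestors of dd7d69c: {2fec3fe, 73a223a, 80d6bbb, dd7d69c}.
b4cfbaf is not among them, so fast-forward is not possible.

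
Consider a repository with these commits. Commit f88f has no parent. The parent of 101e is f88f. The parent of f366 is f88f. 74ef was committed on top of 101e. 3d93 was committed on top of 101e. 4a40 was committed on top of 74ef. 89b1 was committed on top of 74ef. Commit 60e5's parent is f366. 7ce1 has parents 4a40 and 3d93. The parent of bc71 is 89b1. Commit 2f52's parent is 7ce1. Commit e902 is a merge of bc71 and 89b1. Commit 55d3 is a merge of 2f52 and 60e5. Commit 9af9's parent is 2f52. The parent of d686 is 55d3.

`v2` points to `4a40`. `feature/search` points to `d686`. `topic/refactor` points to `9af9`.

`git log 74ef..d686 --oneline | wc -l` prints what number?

Reachable from d686: {101e, 2f52, 3d93, 4a40, 55d3, 60e5, 74ef, 7ce1, d686, f366, f88f}.
Reachable from 74ef: {101e, 74ef, f88f}.
In d686's history but not 74ef's: {2f52, 3d93, 4a40, 55d3, 60e5, 7ce1, d686, f366} — 8 commits.

8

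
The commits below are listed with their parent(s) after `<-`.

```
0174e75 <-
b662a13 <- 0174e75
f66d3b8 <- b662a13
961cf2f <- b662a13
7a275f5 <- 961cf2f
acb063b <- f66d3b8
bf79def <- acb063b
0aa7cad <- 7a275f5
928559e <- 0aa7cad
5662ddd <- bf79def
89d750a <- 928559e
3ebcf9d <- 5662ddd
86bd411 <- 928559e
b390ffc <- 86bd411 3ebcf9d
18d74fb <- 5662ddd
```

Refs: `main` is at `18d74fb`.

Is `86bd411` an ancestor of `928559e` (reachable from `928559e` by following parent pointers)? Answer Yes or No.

No

Ancestors of 928559e: {0174e75, 0aa7cad, 7a275f5, 928559e, 961cf2f, b662a13}.
86bd411 is not in that set, so it is not an ancestor of 928559e.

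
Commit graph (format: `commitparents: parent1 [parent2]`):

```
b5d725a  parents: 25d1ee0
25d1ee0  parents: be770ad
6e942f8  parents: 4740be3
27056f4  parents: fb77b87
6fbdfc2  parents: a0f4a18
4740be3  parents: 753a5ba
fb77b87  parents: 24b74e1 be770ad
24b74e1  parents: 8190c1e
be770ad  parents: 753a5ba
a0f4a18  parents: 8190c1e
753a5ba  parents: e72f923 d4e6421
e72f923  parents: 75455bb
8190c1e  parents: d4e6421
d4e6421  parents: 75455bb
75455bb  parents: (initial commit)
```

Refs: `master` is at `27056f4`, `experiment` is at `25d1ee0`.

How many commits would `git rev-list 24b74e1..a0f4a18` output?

1

Reachable from a0f4a18: {75455bb, 8190c1e, a0f4a18, d4e6421}.
Reachable from 24b74e1: {24b74e1, 75455bb, 8190c1e, d4e6421}.
In a0f4a18's history but not 24b74e1's: {a0f4a18} — 1 commit.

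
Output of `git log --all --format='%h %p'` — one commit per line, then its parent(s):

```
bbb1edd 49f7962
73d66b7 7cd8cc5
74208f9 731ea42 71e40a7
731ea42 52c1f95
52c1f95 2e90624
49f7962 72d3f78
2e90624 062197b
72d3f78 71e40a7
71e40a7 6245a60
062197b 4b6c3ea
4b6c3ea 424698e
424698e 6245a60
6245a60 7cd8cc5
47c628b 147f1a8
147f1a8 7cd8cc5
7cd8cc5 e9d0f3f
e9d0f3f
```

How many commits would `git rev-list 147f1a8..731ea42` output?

7

Reachable from 731ea42: {062197b, 2e90624, 424698e, 4b6c3ea, 52c1f95, 6245a60, 731ea42, 7cd8cc5, e9d0f3f}.
Reachable from 147f1a8: {147f1a8, 7cd8cc5, e9d0f3f}.
In 731ea42's history but not 147f1a8's: {062197b, 2e90624, 424698e, 4b6c3ea, 52c1f95, 6245a60, 731ea42} — 7 commits.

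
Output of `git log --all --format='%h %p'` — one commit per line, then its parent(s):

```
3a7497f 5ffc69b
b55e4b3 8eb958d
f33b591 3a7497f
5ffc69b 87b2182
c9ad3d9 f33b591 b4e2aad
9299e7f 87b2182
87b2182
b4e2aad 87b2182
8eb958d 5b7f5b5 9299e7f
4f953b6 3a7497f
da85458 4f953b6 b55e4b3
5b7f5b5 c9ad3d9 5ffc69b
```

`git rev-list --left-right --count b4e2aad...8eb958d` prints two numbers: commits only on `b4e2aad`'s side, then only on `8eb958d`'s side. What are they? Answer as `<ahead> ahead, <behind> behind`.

0 ahead, 7 behind

Reachable from b4e2aad: {87b2182, b4e2aad}.
Reachable from 8eb958d: {3a7497f, 5b7f5b5, 5ffc69b, 87b2182, 8eb958d, 9299e7f, b4e2aad, c9ad3d9, f33b591}.
Only in b4e2aad's history (ahead): {} — 0.
Only in 8eb958d's history (behind): {3a7497f, 5b7f5b5, 5ffc69b, 8eb958d, 9299e7f, c9ad3d9, f33b591} — 7.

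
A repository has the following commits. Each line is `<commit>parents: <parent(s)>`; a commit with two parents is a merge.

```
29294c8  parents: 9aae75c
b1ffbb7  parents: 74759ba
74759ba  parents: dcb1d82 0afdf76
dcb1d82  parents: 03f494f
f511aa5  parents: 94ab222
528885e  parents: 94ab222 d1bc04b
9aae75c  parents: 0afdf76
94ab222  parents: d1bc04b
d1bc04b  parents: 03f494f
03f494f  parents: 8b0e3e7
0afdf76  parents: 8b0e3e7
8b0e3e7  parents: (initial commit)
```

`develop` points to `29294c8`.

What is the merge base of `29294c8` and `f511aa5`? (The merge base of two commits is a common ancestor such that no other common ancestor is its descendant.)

Ancestors of 29294c8: {0afdf76, 29294c8, 8b0e3e7, 9aae75c}.
Ancestors of f511aa5: {03f494f, 8b0e3e7, 94ab222, d1bc04b, f511aa5}.
Common ancestors: {8b0e3e7}.
The only common ancestor is 8b0e3e7, so it is the merge base.

8b0e3e7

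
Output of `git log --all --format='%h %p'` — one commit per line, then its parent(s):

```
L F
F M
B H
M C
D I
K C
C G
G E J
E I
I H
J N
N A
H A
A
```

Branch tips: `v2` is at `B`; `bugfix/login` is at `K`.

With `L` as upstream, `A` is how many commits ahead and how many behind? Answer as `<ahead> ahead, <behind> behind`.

0 ahead, 10 behind

Reachable from A: {A}.
Reachable from L: {A, C, E, F, G, H, I, J, L, M, N}.
Only in A's history (ahead): {} — 0.
Only in L's history (behind): {C, E, F, G, H, I, J, L, M, N} — 10.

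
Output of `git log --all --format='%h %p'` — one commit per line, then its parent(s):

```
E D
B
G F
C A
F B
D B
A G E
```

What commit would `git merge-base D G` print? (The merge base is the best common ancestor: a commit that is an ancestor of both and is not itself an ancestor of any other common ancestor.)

B

Ancestors of D: {B, D}.
Ancestors of G: {B, F, G}.
Common ancestors: {B}.
The only common ancestor is B, so it is the merge base.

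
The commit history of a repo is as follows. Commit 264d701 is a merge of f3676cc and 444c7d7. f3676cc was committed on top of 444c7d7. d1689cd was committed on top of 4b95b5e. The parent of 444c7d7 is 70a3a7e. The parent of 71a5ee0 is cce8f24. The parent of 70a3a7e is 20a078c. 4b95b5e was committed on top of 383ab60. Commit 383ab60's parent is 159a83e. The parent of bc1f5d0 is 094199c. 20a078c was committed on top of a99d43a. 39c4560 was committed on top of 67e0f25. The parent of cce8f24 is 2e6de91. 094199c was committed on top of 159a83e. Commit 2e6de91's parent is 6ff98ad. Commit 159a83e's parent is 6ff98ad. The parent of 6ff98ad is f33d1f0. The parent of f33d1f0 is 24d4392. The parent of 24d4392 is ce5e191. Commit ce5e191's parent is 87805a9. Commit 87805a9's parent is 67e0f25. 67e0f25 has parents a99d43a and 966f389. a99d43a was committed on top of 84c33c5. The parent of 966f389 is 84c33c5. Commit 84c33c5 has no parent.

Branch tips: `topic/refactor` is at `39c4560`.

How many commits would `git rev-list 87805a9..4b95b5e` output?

Reachable from 4b95b5e: {159a83e, 24d4392, 383ab60, 4b95b5e, 67e0f25, 6ff98ad, 84c33c5, 87805a9, 966f389, a99d43a, ce5e191, f33d1f0}.
Reachable from 87805a9: {67e0f25, 84c33c5, 87805a9, 966f389, a99d43a}.
In 4b95b5e's history but not 87805a9's: {159a83e, 24d4392, 383ab60, 4b95b5e, 6ff98ad, ce5e191, f33d1f0} — 7 commits.

7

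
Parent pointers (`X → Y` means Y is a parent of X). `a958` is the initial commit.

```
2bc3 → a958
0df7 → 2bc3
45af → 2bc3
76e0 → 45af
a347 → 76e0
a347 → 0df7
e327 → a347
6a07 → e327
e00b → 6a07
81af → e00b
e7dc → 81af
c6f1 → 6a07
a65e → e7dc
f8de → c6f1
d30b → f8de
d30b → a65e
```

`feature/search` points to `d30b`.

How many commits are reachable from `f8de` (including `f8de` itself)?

10

Walking parent pointers from f8de: reachable set = {0df7, 2bc3, 45af, 6a07, 76e0, a347, a958, c6f1, e327, f8de}.
That is 10 commits.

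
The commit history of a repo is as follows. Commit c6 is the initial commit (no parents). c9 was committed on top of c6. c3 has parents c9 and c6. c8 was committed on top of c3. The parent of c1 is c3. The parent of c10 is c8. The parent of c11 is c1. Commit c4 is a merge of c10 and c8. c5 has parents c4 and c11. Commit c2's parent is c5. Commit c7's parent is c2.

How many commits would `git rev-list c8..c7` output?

7

Reachable from c7: {c1, c10, c11, c2, c3, c4, c5, c6, c7, c8, c9}.
Reachable from c8: {c3, c6, c8, c9}.
In c7's history but not c8's: {c1, c10, c11, c2, c4, c5, c7} — 7 commits.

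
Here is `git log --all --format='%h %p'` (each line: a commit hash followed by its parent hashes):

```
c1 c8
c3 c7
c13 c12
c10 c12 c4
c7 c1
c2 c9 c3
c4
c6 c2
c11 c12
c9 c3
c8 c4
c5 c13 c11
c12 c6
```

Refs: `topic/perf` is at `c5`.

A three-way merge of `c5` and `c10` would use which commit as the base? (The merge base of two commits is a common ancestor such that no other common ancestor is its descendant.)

Ancestors of c5: {c1, c11, c12, c13, c2, c3, c4, c5, c6, c7, c8, c9}.
Ancestors of c10: {c1, c10, c12, c2, c3, c4, c6, c7, c8, c9}.
Common ancestors: {c1, c12, c2, c3, c4, c6, c7, c8, c9}.
Among these, c12 is not an ancestor of any other common ancestor — it is the merge base.

c12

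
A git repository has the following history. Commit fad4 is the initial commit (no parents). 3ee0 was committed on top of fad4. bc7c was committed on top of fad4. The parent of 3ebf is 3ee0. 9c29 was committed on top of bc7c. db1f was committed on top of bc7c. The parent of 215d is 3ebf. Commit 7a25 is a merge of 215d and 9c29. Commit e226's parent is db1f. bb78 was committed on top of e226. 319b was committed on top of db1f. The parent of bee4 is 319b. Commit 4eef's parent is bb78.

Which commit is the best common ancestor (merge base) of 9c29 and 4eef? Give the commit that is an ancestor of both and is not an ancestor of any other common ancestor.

Ancestors of 9c29: {9c29, bc7c, fad4}.
Ancestors of 4eef: {4eef, bb78, bc7c, db1f, e226, fad4}.
Common ancestors: {bc7c, fad4}.
Among these, bc7c is not an ancestor of any other common ancestor — it is the merge base.

bc7c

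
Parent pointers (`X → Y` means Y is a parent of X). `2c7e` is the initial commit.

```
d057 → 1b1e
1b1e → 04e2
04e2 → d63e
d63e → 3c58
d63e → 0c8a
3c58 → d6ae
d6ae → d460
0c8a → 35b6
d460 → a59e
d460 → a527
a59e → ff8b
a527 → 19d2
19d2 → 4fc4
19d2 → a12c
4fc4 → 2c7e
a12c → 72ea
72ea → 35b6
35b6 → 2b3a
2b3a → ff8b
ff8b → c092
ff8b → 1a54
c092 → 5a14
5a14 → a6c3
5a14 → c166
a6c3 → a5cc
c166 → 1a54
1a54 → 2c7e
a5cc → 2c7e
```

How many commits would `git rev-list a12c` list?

12

Walking parent pointers from a12c: reachable set = {1a54, 2b3a, 2c7e, 35b6, 5a14, 72ea, a12c, a5cc, a6c3, c092, c166, ff8b}.
That is 12 commits.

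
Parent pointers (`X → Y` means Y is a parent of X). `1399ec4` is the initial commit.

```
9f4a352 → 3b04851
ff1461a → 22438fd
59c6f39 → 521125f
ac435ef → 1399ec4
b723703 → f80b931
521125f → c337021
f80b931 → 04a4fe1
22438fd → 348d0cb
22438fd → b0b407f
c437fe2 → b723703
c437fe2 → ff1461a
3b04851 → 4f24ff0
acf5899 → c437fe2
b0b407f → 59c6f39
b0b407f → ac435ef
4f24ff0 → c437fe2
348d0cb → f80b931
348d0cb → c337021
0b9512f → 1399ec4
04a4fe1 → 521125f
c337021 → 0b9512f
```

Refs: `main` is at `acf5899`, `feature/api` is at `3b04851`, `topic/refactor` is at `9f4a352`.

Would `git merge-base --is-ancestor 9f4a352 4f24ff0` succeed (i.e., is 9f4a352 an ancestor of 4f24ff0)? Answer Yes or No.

Ancestors of 4f24ff0: {04a4fe1, 0b9512f, 1399ec4, 22438fd, 348d0cb, 4f24ff0, 521125f, 59c6f39, ac435ef, b0b407f, b723703, c337021, c437fe2, f80b931, ff1461a}.
9f4a352 is not in that set, so it is not an ancestor of 4f24ff0.

No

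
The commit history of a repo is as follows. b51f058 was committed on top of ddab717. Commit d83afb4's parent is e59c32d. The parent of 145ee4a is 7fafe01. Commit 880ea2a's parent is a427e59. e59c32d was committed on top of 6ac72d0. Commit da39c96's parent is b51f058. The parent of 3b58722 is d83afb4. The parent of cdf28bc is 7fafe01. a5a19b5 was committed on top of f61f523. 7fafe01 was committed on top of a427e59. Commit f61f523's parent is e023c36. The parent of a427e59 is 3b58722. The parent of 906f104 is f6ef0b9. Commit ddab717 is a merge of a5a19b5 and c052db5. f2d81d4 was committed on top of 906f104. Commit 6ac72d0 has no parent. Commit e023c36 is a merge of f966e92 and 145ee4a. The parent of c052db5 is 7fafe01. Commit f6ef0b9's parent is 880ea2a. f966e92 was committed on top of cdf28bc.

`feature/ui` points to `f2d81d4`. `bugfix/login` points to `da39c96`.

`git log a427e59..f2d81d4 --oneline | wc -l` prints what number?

Reachable from f2d81d4: {3b58722, 6ac72d0, 880ea2a, 906f104, a427e59, d83afb4, e59c32d, f2d81d4, f6ef0b9}.
Reachable from a427e59: {3b58722, 6ac72d0, a427e59, d83afb4, e59c32d}.
In f2d81d4's history but not a427e59's: {880ea2a, 906f104, f2d81d4, f6ef0b9} — 4 commits.

4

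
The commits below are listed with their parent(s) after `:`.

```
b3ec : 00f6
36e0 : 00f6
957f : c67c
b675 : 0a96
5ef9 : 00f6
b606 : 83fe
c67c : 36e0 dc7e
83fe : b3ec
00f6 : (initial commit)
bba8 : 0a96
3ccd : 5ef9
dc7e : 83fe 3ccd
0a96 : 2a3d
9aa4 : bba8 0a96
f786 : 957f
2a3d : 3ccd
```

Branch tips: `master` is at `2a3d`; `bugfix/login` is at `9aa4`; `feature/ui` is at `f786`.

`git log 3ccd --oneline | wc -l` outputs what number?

3

Walking parent pointers from 3ccd: reachable set = {00f6, 3ccd, 5ef9}.
That is 3 commits.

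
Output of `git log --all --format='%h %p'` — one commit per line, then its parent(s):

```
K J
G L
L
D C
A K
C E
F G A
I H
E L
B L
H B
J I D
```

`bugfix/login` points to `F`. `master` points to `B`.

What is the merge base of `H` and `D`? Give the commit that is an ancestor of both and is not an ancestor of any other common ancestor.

L

Ancestors of H: {B, H, L}.
Ancestors of D: {C, D, E, L}.
Common ancestors: {L}.
The only common ancestor is L, so it is the merge base.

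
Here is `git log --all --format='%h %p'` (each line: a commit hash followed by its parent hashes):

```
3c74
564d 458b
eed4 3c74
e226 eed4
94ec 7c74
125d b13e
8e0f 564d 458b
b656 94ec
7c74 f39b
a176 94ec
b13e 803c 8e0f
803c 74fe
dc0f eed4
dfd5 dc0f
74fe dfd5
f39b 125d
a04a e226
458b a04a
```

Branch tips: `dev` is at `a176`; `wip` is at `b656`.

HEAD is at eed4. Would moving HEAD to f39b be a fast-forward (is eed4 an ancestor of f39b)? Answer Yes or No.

Yes

A fast-forward from eed4 to f39b is possible iff eed4 is an ancestor of f39b.
Ancestors of f39b: {125d, 3c74, 458b, 564d, 74fe, 803c, 8e0f, a04a, b13e, dc0f, dfd5, e226, eed4, f39b}.
eed4 is among them, so fast-forward is possible.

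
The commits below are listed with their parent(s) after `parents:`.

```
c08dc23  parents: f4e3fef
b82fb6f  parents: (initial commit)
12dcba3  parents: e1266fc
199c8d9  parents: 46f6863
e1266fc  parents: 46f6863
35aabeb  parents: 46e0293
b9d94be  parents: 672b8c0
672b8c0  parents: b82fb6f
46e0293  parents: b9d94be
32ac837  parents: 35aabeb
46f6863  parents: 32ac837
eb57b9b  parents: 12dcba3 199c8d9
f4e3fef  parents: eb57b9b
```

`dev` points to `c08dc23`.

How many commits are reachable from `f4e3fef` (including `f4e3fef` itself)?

12

Walking parent pointers from f4e3fef: reachable set = {12dcba3, 199c8d9, 32ac837, 35aabeb, 46e0293, 46f6863, 672b8c0, b82fb6f, b9d94be, e1266fc, eb57b9b, f4e3fef}.
That is 12 commits.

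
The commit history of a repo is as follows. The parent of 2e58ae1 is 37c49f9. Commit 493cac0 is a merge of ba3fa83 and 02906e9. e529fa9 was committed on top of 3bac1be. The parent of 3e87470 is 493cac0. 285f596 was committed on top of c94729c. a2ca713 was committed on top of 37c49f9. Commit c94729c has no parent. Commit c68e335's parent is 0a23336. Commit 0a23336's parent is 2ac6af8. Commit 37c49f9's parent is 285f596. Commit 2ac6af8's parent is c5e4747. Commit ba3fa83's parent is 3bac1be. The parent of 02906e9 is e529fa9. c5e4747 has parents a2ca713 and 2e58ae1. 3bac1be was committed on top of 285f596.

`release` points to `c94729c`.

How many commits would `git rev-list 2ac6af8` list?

Walking parent pointers from 2ac6af8: reachable set = {285f596, 2ac6af8, 2e58ae1, 37c49f9, a2ca713, c5e4747, c94729c}.
That is 7 commits.

7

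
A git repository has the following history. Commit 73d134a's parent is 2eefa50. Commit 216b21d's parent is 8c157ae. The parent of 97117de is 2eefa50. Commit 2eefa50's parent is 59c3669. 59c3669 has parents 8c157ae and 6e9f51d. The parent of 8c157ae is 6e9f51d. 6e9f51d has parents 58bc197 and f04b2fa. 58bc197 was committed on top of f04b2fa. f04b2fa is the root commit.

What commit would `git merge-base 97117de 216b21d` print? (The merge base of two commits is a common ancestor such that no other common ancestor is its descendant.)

8c157ae

Ancestors of 97117de: {2eefa50, 58bc197, 59c3669, 6e9f51d, 8c157ae, 97117de, f04b2fa}.
Ancestors of 216b21d: {216b21d, 58bc197, 6e9f51d, 8c157ae, f04b2fa}.
Common ancestors: {58bc197, 6e9f51d, 8c157ae, f04b2fa}.
Among these, 8c157ae is not an ancestor of any other common ancestor — it is the merge base.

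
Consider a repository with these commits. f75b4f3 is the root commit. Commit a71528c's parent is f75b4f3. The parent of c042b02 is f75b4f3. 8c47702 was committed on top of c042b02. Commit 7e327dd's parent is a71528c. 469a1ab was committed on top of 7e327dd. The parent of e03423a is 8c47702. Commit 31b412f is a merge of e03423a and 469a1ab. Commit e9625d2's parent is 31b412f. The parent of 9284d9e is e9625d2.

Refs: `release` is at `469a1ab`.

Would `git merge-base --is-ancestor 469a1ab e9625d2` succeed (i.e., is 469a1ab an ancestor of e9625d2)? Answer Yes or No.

Yes

Ancestors of e9625d2 (commits reachable by following parents): {31b412f, 469a1ab, 7e327dd, 8c47702, a71528c, c042b02, e03423a, e9625d2, f75b4f3}.
469a1ab is in that set, so it is an ancestor of e9625d2.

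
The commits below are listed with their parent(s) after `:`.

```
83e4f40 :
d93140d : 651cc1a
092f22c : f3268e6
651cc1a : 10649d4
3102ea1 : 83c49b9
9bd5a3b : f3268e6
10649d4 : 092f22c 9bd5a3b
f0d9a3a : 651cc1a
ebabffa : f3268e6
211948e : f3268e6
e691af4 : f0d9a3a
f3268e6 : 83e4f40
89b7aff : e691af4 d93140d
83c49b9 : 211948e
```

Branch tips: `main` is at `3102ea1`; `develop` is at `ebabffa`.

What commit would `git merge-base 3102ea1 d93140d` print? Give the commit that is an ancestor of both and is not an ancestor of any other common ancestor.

f3268e6

Ancestors of 3102ea1: {211948e, 3102ea1, 83c49b9, 83e4f40, f3268e6}.
Ancestors of d93140d: {092f22c, 10649d4, 651cc1a, 83e4f40, 9bd5a3b, d93140d, f3268e6}.
Common ancestors: {83e4f40, f3268e6}.
Among these, f3268e6 is not an ancestor of any other common ancestor — it is the merge base.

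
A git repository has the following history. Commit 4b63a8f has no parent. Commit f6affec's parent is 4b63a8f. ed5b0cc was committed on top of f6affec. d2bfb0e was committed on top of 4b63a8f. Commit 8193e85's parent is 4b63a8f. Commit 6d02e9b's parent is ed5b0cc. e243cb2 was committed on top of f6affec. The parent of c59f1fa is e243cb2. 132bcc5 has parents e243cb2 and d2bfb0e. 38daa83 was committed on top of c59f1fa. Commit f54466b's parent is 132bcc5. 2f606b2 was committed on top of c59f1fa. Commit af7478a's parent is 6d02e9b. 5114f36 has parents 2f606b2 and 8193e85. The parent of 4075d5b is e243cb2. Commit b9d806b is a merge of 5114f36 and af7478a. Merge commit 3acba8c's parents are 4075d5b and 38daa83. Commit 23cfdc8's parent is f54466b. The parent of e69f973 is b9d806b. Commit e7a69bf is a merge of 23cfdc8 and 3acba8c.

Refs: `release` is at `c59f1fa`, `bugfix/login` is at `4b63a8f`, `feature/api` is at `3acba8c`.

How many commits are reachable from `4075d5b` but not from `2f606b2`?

Reachable from 4075d5b: {4075d5b, 4b63a8f, e243cb2, f6affec}.
Reachable from 2f606b2: {2f606b2, 4b63a8f, c59f1fa, e243cb2, f6affec}.
In 4075d5b's history but not 2f606b2's: {4075d5b} — 1 commit.

1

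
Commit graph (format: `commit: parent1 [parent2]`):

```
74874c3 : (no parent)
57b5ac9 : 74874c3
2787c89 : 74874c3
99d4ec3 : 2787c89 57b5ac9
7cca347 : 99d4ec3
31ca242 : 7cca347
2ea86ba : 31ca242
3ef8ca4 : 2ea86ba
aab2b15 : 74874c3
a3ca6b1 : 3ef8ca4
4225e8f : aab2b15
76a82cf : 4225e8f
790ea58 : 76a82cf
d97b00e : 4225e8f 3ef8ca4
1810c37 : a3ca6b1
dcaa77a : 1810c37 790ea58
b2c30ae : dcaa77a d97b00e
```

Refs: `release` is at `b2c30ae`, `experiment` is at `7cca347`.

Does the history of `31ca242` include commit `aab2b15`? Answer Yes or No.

No

Ancestors of 31ca242: {2787c89, 31ca242, 57b5ac9, 74874c3, 7cca347, 99d4ec3}.
aab2b15 is not in that set, so it is not an ancestor of 31ca242.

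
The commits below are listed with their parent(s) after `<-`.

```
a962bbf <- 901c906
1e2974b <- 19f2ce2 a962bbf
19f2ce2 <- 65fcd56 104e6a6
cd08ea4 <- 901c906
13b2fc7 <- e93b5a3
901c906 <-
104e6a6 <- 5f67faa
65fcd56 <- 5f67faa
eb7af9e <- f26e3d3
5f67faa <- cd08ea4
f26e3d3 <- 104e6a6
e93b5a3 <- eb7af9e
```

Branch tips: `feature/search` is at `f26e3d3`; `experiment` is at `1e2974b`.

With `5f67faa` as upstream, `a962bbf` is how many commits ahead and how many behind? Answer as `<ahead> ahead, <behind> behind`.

Reachable from a962bbf: {901c906, a962bbf}.
Reachable from 5f67faa: {5f67faa, 901c906, cd08ea4}.
Only in a962bbf's history (ahead): {a962bbf} — 1.
Only in 5f67faa's history (behind): {5f67faa, cd08ea4} — 2.

1 ahead, 2 behind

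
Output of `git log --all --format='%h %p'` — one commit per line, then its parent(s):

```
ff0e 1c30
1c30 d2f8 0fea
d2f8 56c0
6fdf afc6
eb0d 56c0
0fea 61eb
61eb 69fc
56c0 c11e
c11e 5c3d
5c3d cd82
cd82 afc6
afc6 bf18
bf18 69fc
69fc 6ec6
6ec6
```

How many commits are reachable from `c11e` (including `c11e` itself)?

7

Walking parent pointers from c11e: reachable set = {5c3d, 69fc, 6ec6, afc6, bf18, c11e, cd82}.
That is 7 commits.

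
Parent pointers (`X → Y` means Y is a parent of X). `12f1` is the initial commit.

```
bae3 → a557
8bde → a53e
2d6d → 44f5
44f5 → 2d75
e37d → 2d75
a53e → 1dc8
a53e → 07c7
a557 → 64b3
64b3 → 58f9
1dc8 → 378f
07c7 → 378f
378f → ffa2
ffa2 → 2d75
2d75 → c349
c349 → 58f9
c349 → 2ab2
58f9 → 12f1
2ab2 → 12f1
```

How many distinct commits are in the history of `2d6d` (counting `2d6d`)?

Walking parent pointers from 2d6d: reachable set = {12f1, 2ab2, 2d6d, 2d75, 44f5, 58f9, c349}.
That is 7 commits.

7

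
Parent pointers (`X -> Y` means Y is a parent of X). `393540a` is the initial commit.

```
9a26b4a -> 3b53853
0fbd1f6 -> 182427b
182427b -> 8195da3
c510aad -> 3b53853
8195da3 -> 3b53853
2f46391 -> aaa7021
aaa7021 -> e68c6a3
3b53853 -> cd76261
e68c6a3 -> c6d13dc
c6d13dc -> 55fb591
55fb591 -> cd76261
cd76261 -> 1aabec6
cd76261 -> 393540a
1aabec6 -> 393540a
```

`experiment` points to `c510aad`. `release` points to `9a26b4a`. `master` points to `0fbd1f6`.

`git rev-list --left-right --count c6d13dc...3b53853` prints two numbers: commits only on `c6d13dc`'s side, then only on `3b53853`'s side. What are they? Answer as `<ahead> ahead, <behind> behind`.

2 ahead, 1 behind

Reachable from c6d13dc: {1aabec6, 393540a, 55fb591, c6d13dc, cd76261}.
Reachable from 3b53853: {1aabec6, 393540a, 3b53853, cd76261}.
Only in c6d13dc's history (ahead): {55fb591, c6d13dc} — 2.
Only in 3b53853's history (behind): {3b53853} — 1.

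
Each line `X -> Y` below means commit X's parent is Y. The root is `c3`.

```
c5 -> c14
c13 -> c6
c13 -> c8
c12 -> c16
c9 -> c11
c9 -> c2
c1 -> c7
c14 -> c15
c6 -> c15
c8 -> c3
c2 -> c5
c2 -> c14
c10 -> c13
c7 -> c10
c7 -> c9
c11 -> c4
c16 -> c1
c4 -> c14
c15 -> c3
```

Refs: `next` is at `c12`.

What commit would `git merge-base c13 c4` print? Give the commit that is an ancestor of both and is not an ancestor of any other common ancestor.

Ancestors of c13: {c13, c15, c3, c6, c8}.
Ancestors of c4: {c14, c15, c3, c4}.
Common ancestors: {c15, c3}.
Among these, c15 is not an ancestor of any other common ancestor — it is the merge base.

c15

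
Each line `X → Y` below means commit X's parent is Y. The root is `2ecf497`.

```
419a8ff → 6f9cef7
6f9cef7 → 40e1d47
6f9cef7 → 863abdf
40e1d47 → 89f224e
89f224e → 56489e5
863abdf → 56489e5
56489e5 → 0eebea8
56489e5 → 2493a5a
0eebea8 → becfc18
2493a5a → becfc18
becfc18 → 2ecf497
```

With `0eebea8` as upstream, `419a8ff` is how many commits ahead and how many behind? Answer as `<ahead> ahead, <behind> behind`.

7 ahead, 0 behind

Reachable from 419a8ff: {0eebea8, 2493a5a, 2ecf497, 40e1d47, 419a8ff, 56489e5, 6f9cef7, 863abdf, 89f224e, becfc18}.
Reachable from 0eebea8: {0eebea8, 2ecf497, becfc18}.
Only in 419a8ff's history (ahead): {2493a5a, 40e1d47, 419a8ff, 56489e5, 6f9cef7, 863abdf, 89f224e} — 7.
Only in 0eebea8's history (behind): {} — 0.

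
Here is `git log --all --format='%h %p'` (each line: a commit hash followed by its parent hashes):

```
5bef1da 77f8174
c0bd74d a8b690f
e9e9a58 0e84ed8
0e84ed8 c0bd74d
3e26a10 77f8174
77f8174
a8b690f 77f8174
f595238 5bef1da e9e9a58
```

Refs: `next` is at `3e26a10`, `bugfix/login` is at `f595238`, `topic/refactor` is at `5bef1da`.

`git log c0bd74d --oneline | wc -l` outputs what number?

Walking parent pointers from c0bd74d: reachable set = {77f8174, a8b690f, c0bd74d}.
That is 3 commits.

3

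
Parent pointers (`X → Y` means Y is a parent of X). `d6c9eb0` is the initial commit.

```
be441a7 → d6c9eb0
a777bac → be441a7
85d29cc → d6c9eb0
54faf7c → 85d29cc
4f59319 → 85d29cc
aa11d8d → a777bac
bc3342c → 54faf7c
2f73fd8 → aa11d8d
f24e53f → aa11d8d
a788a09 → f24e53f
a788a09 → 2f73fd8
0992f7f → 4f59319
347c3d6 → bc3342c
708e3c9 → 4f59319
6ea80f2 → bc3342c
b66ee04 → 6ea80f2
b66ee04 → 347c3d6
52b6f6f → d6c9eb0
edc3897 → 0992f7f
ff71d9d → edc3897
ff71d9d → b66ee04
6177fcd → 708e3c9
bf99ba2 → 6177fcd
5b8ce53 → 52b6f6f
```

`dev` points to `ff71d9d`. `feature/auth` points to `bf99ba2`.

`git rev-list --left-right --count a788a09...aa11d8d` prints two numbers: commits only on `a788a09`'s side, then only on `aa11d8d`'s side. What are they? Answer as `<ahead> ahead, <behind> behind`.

Reachable from a788a09: {2f73fd8, a777bac, a788a09, aa11d8d, be441a7, d6c9eb0, f24e53f}.
Reachable from aa11d8d: {a777bac, aa11d8d, be441a7, d6c9eb0}.
Only in a788a09's history (ahead): {2f73fd8, a788a09, f24e53f} — 3.
Only in aa11d8d's history (behind): {} — 0.

3 ahead, 0 behind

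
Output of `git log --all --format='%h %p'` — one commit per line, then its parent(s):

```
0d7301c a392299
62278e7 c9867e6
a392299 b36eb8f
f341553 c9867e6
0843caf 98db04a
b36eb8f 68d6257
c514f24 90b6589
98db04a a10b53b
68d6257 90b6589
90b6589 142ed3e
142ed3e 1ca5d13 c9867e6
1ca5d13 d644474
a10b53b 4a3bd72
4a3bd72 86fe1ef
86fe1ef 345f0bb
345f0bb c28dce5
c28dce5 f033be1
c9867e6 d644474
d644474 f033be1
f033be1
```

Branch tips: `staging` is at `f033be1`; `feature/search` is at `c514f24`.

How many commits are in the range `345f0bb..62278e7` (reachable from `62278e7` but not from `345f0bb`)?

Reachable from 62278e7: {62278e7, c9867e6, d644474, f033be1}.
Reachable from 345f0bb: {345f0bb, c28dce5, f033be1}.
In 62278e7's history but not 345f0bb's: {62278e7, c9867e6, d644474} — 3 commits.

3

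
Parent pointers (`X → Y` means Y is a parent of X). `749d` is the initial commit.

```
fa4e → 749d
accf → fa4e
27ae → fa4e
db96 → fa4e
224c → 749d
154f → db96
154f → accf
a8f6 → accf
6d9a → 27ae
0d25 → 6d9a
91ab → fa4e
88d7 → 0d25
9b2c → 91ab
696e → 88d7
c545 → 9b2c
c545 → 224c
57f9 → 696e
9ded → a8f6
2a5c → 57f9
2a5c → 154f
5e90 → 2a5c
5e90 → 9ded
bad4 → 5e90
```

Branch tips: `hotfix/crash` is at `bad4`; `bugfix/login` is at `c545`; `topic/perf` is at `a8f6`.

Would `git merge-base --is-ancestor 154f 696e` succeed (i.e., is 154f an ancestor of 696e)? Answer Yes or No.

Ancestors of 696e: {0d25, 27ae, 696e, 6d9a, 749d, 88d7, fa4e}.
154f is not in that set, so it is not an ancestor of 696e.

No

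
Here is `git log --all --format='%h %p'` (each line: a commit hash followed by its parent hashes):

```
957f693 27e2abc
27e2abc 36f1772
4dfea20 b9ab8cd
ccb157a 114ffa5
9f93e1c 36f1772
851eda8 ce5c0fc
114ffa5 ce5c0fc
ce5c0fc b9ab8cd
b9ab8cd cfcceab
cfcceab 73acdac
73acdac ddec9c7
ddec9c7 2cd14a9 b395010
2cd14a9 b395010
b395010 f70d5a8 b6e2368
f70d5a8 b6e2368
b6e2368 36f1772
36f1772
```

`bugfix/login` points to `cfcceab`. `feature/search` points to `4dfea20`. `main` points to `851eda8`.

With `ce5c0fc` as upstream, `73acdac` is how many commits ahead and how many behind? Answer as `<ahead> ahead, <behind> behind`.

0 ahead, 3 behind

Reachable from 73acdac: {2cd14a9, 36f1772, 73acdac, b395010, b6e2368, ddec9c7, f70d5a8}.
Reachable from ce5c0fc: {2cd14a9, 36f1772, 73acdac, b395010, b6e2368, b9ab8cd, ce5c0fc, cfcceab, ddec9c7, f70d5a8}.
Only in 73acdac's history (ahead): {} — 0.
Only in ce5c0fc's history (behind): {b9ab8cd, ce5c0fc, cfcceab} — 3.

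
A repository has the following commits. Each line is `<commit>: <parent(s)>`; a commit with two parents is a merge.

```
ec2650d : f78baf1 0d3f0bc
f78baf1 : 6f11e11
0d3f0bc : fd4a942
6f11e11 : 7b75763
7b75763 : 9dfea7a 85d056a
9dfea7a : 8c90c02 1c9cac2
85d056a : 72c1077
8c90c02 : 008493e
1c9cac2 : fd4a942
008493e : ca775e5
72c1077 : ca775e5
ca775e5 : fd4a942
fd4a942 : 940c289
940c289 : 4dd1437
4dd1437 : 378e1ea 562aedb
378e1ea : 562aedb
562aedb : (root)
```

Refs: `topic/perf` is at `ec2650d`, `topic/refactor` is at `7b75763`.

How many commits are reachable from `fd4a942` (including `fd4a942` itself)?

Walking parent pointers from fd4a942: reachable set = {378e1ea, 4dd1437, 562aedb, 940c289, fd4a942}.
That is 5 commits.

5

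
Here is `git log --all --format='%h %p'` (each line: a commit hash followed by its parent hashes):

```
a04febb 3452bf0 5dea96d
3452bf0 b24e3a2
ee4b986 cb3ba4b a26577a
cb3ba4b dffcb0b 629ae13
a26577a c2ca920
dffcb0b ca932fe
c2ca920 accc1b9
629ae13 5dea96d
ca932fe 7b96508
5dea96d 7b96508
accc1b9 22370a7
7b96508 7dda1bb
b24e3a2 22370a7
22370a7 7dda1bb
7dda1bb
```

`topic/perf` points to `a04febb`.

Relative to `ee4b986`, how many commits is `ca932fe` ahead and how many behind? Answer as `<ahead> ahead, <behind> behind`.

0 ahead, 9 behind

Reachable from ca932fe: {7b96508, 7dda1bb, ca932fe}.
Reachable from ee4b986: {22370a7, 5dea96d, 629ae13, 7b96508, 7dda1bb, a26577a, accc1b9, c2ca920, ca932fe, cb3ba4b, dffcb0b, ee4b986}.
Only in ca932fe's history (ahead): {} — 0.
Only in ee4b986's history (behind): {22370a7, 5dea96d, 629ae13, a26577a, accc1b9, c2ca920, cb3ba4b, dffcb0b, ee4b986} — 9.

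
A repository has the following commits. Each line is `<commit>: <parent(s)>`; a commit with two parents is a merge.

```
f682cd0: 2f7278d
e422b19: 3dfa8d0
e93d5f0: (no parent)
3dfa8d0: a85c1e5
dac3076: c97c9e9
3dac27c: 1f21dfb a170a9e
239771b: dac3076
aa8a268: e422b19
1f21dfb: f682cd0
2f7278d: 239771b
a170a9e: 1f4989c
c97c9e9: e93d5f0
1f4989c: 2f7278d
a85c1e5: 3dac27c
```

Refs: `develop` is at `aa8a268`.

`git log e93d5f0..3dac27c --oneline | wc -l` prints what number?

9

Reachable from 3dac27c: {1f21dfb, 1f4989c, 239771b, 2f7278d, 3dac27c, a170a9e, c97c9e9, dac3076, e93d5f0, f682cd0}.
Reachable from e93d5f0: {e93d5f0}.
In 3dac27c's history but not e93d5f0's: {1f21dfb, 1f4989c, 239771b, 2f7278d, 3dac27c, a170a9e, c97c9e9, dac3076, f682cd0} — 9 commits.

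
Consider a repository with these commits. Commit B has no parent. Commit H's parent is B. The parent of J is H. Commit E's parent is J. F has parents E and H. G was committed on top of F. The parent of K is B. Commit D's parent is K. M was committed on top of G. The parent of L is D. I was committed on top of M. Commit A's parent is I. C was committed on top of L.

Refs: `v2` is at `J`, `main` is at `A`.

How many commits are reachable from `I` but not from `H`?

6

Reachable from I: {B, E, F, G, H, I, J, M}.
Reachable from H: {B, H}.
In I's history but not H's: {E, F, G, I, J, M} — 6 commits.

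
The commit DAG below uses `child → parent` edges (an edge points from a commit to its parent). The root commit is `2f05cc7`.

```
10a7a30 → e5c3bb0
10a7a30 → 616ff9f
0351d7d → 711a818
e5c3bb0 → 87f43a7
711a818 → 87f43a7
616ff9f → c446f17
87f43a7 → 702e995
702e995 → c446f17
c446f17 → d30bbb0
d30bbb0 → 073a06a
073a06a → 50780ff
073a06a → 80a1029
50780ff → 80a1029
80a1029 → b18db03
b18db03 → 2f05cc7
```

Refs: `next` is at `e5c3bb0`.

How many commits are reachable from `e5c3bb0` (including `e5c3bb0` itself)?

Walking parent pointers from e5c3bb0: reachable set = {073a06a, 2f05cc7, 50780ff, 702e995, 80a1029, 87f43a7, b18db03, c446f17, d30bbb0, e5c3bb0}.
That is 10 commits.

10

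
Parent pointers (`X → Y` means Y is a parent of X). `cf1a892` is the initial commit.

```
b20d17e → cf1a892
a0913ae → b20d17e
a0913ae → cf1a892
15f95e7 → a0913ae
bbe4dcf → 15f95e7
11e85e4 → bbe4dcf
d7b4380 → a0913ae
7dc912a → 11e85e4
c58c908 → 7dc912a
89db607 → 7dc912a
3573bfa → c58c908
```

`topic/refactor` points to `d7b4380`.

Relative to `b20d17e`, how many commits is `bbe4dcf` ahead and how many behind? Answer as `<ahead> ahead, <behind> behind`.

3 ahead, 0 behind

Reachable from bbe4dcf: {15f95e7, a0913ae, b20d17e, bbe4dcf, cf1a892}.
Reachable from b20d17e: {b20d17e, cf1a892}.
Only in bbe4dcf's history (ahead): {15f95e7, a0913ae, bbe4dcf} — 3.
Only in b20d17e's history (behind): {} — 0.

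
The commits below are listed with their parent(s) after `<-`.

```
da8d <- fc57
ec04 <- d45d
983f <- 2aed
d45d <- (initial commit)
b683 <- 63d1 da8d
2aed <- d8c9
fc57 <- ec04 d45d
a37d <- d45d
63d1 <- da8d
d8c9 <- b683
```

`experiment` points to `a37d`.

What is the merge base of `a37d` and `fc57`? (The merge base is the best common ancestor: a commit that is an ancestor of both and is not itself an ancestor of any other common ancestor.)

Ancestors of a37d: {a37d, d45d}.
Ancestors of fc57: {d45d, ec04, fc57}.
Common ancestors: {d45d}.
The only common ancestor is d45d, so it is the merge base.

d45d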